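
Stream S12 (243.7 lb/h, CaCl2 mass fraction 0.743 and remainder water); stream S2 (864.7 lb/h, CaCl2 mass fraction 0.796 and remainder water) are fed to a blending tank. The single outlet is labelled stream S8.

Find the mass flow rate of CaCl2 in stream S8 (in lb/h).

869.4 lb/h

CaCl2 out = CaCl2 in = 243.7×0.743 + 864.7×0.796 = 869.37 lb/h.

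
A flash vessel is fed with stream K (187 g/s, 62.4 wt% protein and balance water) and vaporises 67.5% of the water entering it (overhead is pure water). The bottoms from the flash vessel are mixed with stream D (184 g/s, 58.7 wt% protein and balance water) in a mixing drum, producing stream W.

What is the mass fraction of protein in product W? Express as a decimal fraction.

Vapour removed = 0.675×0.376×187 = 47.461 g/s; concentrate = 139.54 g/s.
protein reaching the mixer = 116.69 (from concentrate) + 184×0.587 = 224.7 g/s.
Product flow = 139.54 + 184 = 323.54 g/s; protein fraction = 0.694.

0.694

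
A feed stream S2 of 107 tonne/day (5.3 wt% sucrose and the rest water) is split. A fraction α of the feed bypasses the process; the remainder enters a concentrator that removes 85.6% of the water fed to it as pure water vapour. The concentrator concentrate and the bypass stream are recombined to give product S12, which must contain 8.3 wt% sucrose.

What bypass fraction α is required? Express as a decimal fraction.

All 107×0.053 = 5.671 tonne/day of sucrose reaches S12, so S12 = 5.671/0.083 = 68.325 tonne/day and vapour = 38.675 tonne/day.
The evaporator receives (1−α)·107 of feed at 0.947 water and removes 0.856 of that water:
0.856×0.947×(1−α)×107 = 38.675
(1−α) = 38.675/86.738 = 0.4459;  α = 0.5541.

0.554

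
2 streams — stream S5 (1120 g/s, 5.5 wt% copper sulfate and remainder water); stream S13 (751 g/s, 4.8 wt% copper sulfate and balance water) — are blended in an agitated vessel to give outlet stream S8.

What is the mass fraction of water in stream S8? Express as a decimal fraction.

Total flow out = 1120 + 751 = 1871 g/s.
water in = 1120×0.945 + 751×0.952 = 1773.4 g/s.
water mass fraction in S8 = 1773.4/1871 = 0.948.

0.948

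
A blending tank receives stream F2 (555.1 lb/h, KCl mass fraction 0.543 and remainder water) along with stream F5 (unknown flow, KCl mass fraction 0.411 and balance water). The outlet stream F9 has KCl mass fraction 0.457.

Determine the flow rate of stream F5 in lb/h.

Let F5 be the unknown flow. Total out = 555.1 + F5.
KCl balance: 301.42 + 0.411·F5 = 0.457·(555.1 + F5)
(0.411 − 0.457)·F5 = 0.457×555.1 − 301.42 = -47.739
F5 = -47.739 / -0.046 = 1037.8 lb/h

1038 lb/h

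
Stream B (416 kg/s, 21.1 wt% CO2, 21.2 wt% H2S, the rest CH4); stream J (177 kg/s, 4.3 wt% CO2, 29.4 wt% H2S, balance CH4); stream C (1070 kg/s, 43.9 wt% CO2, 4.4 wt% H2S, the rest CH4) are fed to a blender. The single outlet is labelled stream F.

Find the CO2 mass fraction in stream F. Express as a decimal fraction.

0.340

Total flow out = 416 + 177 + 1070 = 1663 kg/s.
CO2 in = 416×0.211 + 177×0.043 + 1070×0.439 = 565.12 kg/s.
CO2 mass fraction in F = 565.12/1663 = 0.340.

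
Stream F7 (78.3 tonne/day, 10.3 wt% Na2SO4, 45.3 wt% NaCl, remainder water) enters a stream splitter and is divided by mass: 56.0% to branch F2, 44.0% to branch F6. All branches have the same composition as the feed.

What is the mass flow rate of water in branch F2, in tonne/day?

Branch F2 total = 0.560×78.3 = 43.848 tonne/day.
water in F2 = 0.444×43.848 = 19.469 tonne/day.

19.47 tonne/day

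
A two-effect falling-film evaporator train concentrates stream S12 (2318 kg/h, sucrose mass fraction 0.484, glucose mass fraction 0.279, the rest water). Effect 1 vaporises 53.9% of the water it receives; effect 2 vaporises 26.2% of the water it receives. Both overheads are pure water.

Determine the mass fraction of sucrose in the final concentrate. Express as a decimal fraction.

0.574

water in feed = 2318×0.237 = 549.37 kg/h.
After stage 1: water left = (1−0.539)×549.37 = 253.26; stream total = 2021.9 kg/h.
After stage 2: water left = (1−0.262)×253.26 = 186.9; final concentrate = 1955.5 kg/h.
sucrose fraction = 1121.9/1955.5 = 0.574.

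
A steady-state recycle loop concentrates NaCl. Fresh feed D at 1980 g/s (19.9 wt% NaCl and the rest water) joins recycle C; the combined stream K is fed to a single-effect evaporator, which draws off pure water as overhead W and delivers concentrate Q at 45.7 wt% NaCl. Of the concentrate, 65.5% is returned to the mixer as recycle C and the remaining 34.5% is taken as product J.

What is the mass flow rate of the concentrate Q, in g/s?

2499 g/s

Overall NaCl balance (none leaves overhead): NaCl in fresh feed = NaCl in product, i.e. 1980×0.199 = (1−0.655)·Q·0.457.
Q = 394.02/(0.457×0.345) = 2499.1 g/s.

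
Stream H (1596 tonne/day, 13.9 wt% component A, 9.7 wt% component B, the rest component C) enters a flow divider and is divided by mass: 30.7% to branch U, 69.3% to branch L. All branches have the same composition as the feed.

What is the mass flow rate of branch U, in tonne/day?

Branch U flow = 0.307×1596 = 489.97 tonne/day.

490 tonne/day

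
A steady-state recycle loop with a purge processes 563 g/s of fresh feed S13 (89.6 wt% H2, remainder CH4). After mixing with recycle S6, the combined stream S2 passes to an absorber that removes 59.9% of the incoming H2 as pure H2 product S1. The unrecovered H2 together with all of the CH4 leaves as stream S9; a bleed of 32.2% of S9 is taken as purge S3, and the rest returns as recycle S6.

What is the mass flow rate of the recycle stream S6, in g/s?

311.6 g/s

CH4 enters only via S13 and leaves only via the purge: 563×0.104 = 0.322×(CH4 in S9), and the absorber passes all CH4, so CH4 in S2 = CH4 in S9 = 181.84 g/s.
H2 in S2: m_A = 563×0.896 + (1−0.322)·(1−0.599)·m_A, so m_A = 504.45/0.7281 = 692.81 g/s.
S9 = (1−0.599)×692.81 + 181.84 = 459.65 g/s.
Recycle S6 = (1−0.322)×459.65 = 311.65 g/s.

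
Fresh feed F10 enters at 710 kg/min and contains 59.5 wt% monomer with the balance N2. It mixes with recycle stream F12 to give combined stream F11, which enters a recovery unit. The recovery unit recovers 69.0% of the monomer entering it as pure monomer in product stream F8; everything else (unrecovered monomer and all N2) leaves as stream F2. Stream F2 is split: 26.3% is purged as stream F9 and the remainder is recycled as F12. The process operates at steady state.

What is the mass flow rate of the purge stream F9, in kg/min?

332.2 kg/min

N2 enters only via F10 and leaves only via the purge: 710×0.405 = 0.263×(N2 in F2), and the recovery unit passes all N2, so N2 in F11 = N2 in F2 = 1093.3 kg/min.
monomer in F11: m_A = 710×0.595 + (1−0.263)·(1−0.690)·m_A, so m_A = 422.45/0.7715 = 547.55 kg/min.
F2 = (1−0.690)×547.55 + 1093.3 = 1263.1 kg/min.
Purge F9 = 0.263×1263.1 = 332.19 kg/min.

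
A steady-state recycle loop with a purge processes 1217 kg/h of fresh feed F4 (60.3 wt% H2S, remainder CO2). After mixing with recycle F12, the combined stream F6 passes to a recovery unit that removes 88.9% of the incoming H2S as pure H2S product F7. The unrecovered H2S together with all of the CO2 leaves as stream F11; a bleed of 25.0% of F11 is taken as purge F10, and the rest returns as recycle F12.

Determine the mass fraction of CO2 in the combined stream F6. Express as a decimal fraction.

CO2 enters only via F4 and leaves only via the purge: 1217×0.397 = 0.250×(CO2 in F11), and the recovery unit passes all CO2, so CO2 in F6 = CO2 in F11 = 1932.6 kg/h.
H2S in F6: m_A = 1217×0.603 + (1−0.250)·(1−0.889)·m_A, so m_A = 733.85/0.9167 = 800.49 kg/h.
F6 = 800.49 + 1932.6 = 2733.1 kg/h.
CO2 fraction in F6 = 1932.6/2733.1 = 0.7071.

0.7071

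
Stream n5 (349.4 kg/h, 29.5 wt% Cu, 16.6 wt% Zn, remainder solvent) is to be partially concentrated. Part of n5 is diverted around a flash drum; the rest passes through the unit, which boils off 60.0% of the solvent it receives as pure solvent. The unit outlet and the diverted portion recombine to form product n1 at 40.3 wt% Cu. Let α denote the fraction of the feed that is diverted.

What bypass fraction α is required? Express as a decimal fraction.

All 349.4×0.295 = 103.07 kg/h of Cu reaches n1, so n1 = 103.07/0.403 = 255.76 kg/h and vapour = 93.636 kg/h.
The evaporator receives (1−α)·349.4 of feed at 0.539 solvent and removes 0.600 of that solvent:
0.600×0.539×(1−α)×349.4 = 93.636
(1−α) = 93.636/113 = 0.8287;  α = 0.1713.

0.171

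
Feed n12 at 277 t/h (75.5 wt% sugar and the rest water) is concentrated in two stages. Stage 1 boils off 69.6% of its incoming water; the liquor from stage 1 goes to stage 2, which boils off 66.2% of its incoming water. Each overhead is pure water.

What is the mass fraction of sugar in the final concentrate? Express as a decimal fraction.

water in feed = 277×0.245 = 67.865 t/h.
After stage 1: water left = (1−0.696)×67.865 = 20.631; stream total = 229.77 t/h.
After stage 2: water left = (1−0.662)×20.631 = 6.9733; final concentrate = 216.11 t/h.
sugar fraction = 209.13/216.11 = 0.9677.

0.9677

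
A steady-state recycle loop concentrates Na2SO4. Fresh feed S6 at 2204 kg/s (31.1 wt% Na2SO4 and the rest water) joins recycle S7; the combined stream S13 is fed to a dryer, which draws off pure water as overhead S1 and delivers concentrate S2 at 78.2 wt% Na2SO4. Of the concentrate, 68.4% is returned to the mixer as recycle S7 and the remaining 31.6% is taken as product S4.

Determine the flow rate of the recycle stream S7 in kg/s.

Overall Na2SO4 balance (none leaves overhead): Na2SO4 in fresh feed = Na2SO4 in product, i.e. 2204×0.311 = (1−0.684)·S2·0.782.
S2 = 685.44/(0.782×0.316) = 2773.8 kg/s.
Recycle S7 = 0.684×2773.8 = 1897.3 kg/s.

1897 kg/s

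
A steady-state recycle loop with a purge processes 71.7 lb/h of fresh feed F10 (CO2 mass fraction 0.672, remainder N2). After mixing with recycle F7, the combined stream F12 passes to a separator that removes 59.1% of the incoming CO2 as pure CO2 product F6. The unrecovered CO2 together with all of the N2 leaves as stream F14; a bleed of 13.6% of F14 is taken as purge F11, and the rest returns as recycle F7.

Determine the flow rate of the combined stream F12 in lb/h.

247.4 lb/h

N2 enters only via F10 and leaves only via the purge: 71.7×0.328 = 0.136×(N2 in F14), and the separator passes all N2, so N2 in F12 = N2 in F14 = 172.92 lb/h.
CO2 in F12: m_A = 71.7×0.672 + (1−0.136)·(1−0.591)·m_A, so m_A = 48.182/0.6466 = 74.514 lb/h.
F12 = 74.514 + 172.92 = 247.44 lb/h.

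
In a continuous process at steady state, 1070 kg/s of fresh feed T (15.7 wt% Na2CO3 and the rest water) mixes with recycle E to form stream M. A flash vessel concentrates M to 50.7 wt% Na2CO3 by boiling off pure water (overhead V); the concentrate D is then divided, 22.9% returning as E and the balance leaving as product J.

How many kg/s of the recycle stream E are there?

98.41 kg/s

Overall Na2CO3 balance (none leaves overhead): Na2CO3 in fresh feed = Na2CO3 in product, i.e. 1070×0.157 = (1−0.229)·D·0.507.
D = 167.99/(0.507×0.771) = 429.76 kg/s.
Recycle E = 0.229×429.76 = 98.414 kg/s.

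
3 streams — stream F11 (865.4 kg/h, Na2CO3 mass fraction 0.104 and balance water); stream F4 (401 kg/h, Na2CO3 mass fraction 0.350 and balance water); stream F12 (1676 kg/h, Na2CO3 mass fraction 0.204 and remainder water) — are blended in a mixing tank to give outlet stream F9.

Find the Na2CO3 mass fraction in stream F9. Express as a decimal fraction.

Total flow out = 865.4 + 401 + 1676 = 2942.4 kg/h.
Na2CO3 in = 865.4×0.104 + 401×0.350 + 1676×0.204 = 572.26 kg/h.
Na2CO3 mass fraction in F9 = 572.26/2942.4 = 0.194.

0.194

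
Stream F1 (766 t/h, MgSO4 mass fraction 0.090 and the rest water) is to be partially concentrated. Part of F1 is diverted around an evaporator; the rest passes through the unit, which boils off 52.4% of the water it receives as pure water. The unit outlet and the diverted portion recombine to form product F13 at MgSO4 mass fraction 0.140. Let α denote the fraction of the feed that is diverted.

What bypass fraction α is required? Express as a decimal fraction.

0.251

All 766×0.090 = 68.94 t/h of MgSO4 reaches F13, so F13 = 68.94/0.140 = 492.43 t/h and vapour = 273.57 t/h.
The evaporator receives (1−α)·766 of feed at 0.910 water and removes 0.524 of that water:
0.524×0.910×(1−α)×766 = 273.57
(1−α) = 273.57/365.26 = 0.7490;  α = 0.2510.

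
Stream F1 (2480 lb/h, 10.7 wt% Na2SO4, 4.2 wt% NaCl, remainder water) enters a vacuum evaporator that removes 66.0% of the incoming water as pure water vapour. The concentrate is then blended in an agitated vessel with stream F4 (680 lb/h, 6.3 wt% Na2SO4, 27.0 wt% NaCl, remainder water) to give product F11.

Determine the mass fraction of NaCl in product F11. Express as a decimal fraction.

Vapour removed = 0.660×0.851×2480 = 1392.9 lb/h; concentrate = 1087.1 lb/h.
NaCl reaching the mixer = 104.16 (from concentrate) + 680×0.270 = 287.76 lb/h.
Product flow = 1087.1 + 680 = 1767.1 lb/h; NaCl fraction = 0.163.

0.163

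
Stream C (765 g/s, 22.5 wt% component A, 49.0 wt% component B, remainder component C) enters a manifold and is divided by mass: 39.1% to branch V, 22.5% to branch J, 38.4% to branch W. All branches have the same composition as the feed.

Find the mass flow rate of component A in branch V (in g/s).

Branch V total = 0.391×765 = 299.12 g/s.
component A in V = 0.225×299.12 = 67.301 g/s.

67.3 g/s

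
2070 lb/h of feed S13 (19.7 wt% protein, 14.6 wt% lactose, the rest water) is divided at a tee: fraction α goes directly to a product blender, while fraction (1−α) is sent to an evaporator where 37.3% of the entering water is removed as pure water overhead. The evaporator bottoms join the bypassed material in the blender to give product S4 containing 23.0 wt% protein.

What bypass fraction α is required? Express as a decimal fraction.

All 2070×0.197 = 407.79 lb/h of protein reaches S4, so S4 = 407.79/0.230 = 1773 lb/h and vapour = 297 lb/h.
The evaporator receives (1−α)·2070 of feed at 0.657 water and removes 0.373 of that water:
0.373×0.657×(1−α)×2070 = 297
(1−α) = 297/507.28 = 0.5855;  α = 0.4145.

0.415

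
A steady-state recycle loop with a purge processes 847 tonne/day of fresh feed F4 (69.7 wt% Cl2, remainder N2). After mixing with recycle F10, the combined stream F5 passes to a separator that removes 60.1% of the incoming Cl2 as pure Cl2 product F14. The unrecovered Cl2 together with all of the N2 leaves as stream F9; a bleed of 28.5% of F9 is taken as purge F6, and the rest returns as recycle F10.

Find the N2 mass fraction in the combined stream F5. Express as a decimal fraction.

0.522

N2 enters only via F4 and leaves only via the purge: 847×0.303 = 0.285×(N2 in F9), and the separator passes all N2, so N2 in F5 = N2 in F9 = 900.49 tonne/day.
Cl2 in F5: m_A = 847×0.697 + (1−0.285)·(1−0.601)·m_A, so m_A = 590.36/0.7147 = 826.01 tonne/day.
F5 = 826.01 + 900.49 = 1726.5 tonne/day.
N2 fraction in F5 = 900.49/1726.5 = 0.522.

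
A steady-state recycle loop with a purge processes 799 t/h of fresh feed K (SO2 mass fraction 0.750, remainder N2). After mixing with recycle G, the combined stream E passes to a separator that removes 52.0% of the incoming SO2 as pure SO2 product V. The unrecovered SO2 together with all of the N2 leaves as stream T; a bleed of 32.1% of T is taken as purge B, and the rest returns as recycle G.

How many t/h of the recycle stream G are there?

N2 enters only via K and leaves only via the purge: 799×0.250 = 0.321×(N2 in T), and the separator passes all N2, so N2 in E = N2 in T = 622.27 t/h.
SO2 in E: m_A = 799×0.750 + (1−0.321)·(1−0.520)·m_A, so m_A = 599.25/0.6741 = 888.99 t/h.
T = (1−0.520)×888.99 + 622.27 = 1049 t/h.
Recycle G = (1−0.321)×1049 = 712.26 t/h.

712.3 t/h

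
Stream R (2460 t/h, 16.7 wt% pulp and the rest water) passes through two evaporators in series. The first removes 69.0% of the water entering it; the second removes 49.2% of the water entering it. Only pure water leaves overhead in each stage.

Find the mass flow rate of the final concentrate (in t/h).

water in feed = 2460×0.833 = 2049.2 t/h.
After stage 1: water left = (1−0.690)×2049.2 = 635.25; stream total = 1046.1 t/h.
After stage 2: water left = (1−0.492)×635.25 = 322.7; final concentrate = 733.52 t/h.

733.5 t/h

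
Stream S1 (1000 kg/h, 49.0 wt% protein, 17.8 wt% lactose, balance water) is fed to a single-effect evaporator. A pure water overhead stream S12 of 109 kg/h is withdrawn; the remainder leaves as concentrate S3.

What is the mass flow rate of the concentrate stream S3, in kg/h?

891 kg/h

Concentrate = 1000 − 109 = 891 kg/h.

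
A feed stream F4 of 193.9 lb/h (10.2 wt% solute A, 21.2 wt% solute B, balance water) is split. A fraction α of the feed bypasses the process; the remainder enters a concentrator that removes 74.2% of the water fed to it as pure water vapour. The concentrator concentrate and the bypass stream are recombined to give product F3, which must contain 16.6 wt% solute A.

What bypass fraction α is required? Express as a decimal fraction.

All 193.9×0.102 = 19.778 lb/h of solute A reaches F3, so F3 = 19.778/0.166 = 119.14 lb/h and vapour = 74.757 lb/h.
The evaporator receives (1−α)·193.9 of feed at 0.686 water and removes 0.742 of that water:
0.742×0.686×(1−α)×193.9 = 74.757
(1−α) = 74.757/98.697 = 0.7574;  α = 0.2426.

0.243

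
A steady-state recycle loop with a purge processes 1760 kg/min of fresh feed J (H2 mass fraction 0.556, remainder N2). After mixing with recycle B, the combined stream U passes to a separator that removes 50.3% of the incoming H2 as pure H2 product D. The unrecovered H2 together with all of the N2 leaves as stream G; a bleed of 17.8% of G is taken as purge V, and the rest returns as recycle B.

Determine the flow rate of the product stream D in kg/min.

H2 in U: m_A = 1760×0.556 + (1−0.178)·(1−0.503)·m_A, so m_A = 978.56/0.5915 = 1654.5 kg/min.
Product D = 0.503×1654.5 = 832.2 kg/min.

832.2 kg/min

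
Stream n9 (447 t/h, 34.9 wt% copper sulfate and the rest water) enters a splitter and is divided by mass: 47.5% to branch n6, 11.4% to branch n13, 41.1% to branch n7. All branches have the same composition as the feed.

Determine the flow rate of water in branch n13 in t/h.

33.17 t/h

Branch n13 total = 0.114×447 = 50.958 t/h.
water in n13 = 0.651×50.958 = 33.174 t/h.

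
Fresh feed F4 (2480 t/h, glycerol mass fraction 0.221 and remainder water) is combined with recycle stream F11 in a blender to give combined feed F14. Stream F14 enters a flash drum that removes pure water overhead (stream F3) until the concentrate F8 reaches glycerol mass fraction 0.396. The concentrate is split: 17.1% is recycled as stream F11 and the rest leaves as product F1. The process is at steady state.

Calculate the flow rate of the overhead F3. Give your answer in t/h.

Overall glycerol balance (none leaves overhead): glycerol in fresh feed = glycerol in product, i.e. 2480×0.221 = (1−0.171)·F8·0.396.
F8 = 548.08/(0.396×0.829) = 1669.5 t/h.
Recycle F11 = 0.171×1669.5 = 285.49 t/h.
Combined feed F14 = 2480 + 285.49 = 2765.5 t/h.
Overhead F3 = F14 − F8 = 2765.5 − 1669.5 = 1096 t/h.

1096 t/h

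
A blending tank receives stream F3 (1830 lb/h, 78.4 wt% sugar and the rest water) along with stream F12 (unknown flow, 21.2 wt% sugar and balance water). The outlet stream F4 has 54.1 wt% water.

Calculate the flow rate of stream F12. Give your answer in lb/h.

Let F12 be the unknown flow. Total out = 1830 + F12.
water balance: 395.28 + 0.788·F12 = 0.541·(1830 + F12)
(0.788 − 0.541)·F12 = 0.541×1830 − 395.28 = 594.75
F12 = 594.75 / 0.247 = 2407.9 lb/h

2408 lb/h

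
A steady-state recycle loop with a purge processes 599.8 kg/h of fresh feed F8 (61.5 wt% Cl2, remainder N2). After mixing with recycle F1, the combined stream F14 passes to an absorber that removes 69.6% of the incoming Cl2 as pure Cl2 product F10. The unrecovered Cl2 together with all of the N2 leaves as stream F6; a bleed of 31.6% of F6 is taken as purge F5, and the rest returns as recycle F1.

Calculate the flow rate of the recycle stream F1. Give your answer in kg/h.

N2 enters only via F8 and leaves only via the purge: 599.8×0.385 = 0.316×(N2 in F6), and the absorber passes all N2, so N2 in F14 = N2 in F6 = 730.77 kg/h.
Cl2 in F14: m_A = 599.8×0.615 + (1−0.316)·(1−0.696)·m_A, so m_A = 368.88/0.7921 = 465.72 kg/h.
F6 = (1−0.696)×465.72 + 730.77 = 872.35 kg/h.
Recycle F1 = (1−0.316)×872.35 = 596.69 kg/h.

596.7 kg/h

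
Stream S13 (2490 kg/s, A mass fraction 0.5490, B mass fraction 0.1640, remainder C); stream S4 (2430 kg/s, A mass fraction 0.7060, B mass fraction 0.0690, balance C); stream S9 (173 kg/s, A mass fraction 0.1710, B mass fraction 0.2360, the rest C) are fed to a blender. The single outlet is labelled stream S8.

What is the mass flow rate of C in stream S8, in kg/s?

C out = C in = 2490×0.287 + 2430×0.225 + 173×0.593 = 1364 kg/s.

1364 kg/s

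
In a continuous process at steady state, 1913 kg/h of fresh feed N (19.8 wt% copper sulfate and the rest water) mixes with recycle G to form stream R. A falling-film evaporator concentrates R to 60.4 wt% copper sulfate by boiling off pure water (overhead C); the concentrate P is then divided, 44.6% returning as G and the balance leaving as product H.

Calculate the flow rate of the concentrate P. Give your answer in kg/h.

1132 kg/h

Overall copper sulfate balance (none leaves overhead): copper sulfate in fresh feed = copper sulfate in product, i.e. 1913×0.198 = (1−0.446)·P·0.604.
P = 378.77/(0.604×0.554) = 1132 kg/h.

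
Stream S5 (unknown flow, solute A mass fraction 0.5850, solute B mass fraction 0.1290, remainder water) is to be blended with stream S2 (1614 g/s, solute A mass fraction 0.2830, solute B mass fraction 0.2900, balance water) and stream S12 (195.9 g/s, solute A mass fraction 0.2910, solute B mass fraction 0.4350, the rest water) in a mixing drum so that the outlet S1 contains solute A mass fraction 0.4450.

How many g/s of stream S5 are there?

Let S5 be the unknown flow. Total out = 1809.9 + S5.
solute A balance: 513.77 + 0.585·S5 = 0.445·(1809.9 + S5)
(0.585 − 0.445)·S5 = 0.445×1809.9 − 513.77 = 291.64
S5 = 291.64 / 0.140 = 2083.1 g/s

2083 g/s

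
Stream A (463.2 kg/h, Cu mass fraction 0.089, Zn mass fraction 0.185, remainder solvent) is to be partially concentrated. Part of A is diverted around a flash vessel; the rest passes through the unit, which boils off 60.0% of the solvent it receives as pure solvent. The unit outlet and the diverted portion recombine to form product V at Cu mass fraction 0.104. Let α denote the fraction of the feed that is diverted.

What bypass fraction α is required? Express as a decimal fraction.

All 463.2×0.089 = 41.225 kg/h of Cu reaches V, so V = 41.225/0.104 = 396.39 kg/h and vapour = 66.808 kg/h.
The evaporator receives (1−α)·463.2 of feed at 0.726 solvent and removes 0.600 of that solvent:
0.600×0.726×(1−α)×463.2 = 66.808
(1−α) = 66.808/201.77 = 0.3311;  α = 0.6689.

0.669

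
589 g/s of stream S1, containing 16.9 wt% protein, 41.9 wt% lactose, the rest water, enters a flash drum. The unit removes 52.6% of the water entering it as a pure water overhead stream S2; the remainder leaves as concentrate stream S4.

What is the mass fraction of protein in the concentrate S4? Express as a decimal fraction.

0.216

protein is not removed: 589×0.169 = 99.541 g/s of protein enters S4.
water entering = 589×0.412 = 242.67 g/s; overhead removed = 0.526×242.67 = 127.64 g/s.
Concentrate = 589 − 127.64 = 461.36 g/s.
Mass fraction = 99.541/461.36 = 0.216.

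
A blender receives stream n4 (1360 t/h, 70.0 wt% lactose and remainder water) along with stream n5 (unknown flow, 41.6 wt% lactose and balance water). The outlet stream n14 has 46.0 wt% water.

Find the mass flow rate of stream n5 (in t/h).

1755 t/h

Let n5 be the unknown flow. Total out = 1360 + n5.
water balance: 408 + 0.584·n5 = 0.460·(1360 + n5)
(0.584 − 0.460)·n5 = 0.460×1360 − 408 = 217.6
n5 = 217.6 / 0.124 = 1754.8 t/h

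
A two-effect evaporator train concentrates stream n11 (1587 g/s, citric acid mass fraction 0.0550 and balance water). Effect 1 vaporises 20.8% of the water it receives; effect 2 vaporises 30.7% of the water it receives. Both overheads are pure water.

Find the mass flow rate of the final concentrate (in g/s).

910.4 g/s

water in feed = 1587×0.945 = 1499.7 g/s.
After stage 1: water left = (1−0.208)×1499.7 = 1187.8; stream total = 1275.1 g/s.
After stage 2: water left = (1−0.307)×1187.8 = 823.13; final concentrate = 910.41 g/s.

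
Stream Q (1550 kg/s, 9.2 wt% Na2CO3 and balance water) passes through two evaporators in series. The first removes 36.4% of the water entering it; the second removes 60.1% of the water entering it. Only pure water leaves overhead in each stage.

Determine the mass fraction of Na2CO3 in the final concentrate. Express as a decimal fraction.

0.2853

water in feed = 1550×0.908 = 1407.4 kg/s.
After stage 1: water left = (1−0.364)×1407.4 = 895.11; stream total = 1037.7 kg/s.
After stage 2: water left = (1−0.601)×895.11 = 357.15; final concentrate = 499.75 kg/s.
Na2CO3 fraction = 142.6/499.75 = 0.2853.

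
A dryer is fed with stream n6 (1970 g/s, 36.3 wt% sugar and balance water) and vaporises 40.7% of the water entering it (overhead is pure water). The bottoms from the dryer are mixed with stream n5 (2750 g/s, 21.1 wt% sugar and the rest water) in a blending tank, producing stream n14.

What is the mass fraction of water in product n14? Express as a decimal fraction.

Vapour removed = 0.407×0.637×1970 = 510.74 g/s; concentrate = 1459.3 g/s.
water reaching the mixer = 744.15 (from concentrate) + 2750×0.789 = 2913.9 g/s.
Product flow = 1459.3 + 2750 = 4209.3 g/s; water fraction = 0.6923.

0.6923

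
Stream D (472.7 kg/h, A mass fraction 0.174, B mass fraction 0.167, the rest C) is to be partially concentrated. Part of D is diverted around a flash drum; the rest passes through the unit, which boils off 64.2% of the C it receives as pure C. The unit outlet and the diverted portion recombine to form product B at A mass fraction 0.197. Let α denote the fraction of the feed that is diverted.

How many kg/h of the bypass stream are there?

342.3 kg/h

All 472.7×0.174 = 82.25 kg/h of A reaches B, so B = 82.25/0.197 = 417.51 kg/h and vapour = 55.188 kg/h.
The evaporator receives (1−α)·472.7 of feed at 0.659 C and removes 0.642 of that C:
0.642×0.659×(1−α)×472.7 = 55.188
(1−α) = 55.188/199.99 = 0.2760;  α = 0.7240.
Bypass flow = 0.7240×472.7 = 342.26 kg/h.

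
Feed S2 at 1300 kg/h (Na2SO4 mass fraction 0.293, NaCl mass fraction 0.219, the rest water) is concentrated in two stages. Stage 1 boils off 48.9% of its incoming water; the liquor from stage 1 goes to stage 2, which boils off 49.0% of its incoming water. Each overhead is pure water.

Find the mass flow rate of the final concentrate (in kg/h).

830.9 kg/h

water in feed = 1300×0.488 = 634.4 kg/h.
After stage 1: water left = (1−0.489)×634.4 = 324.18; stream total = 989.78 kg/h.
After stage 2: water left = (1−0.490)×324.18 = 165.33; final concentrate = 830.93 kg/h.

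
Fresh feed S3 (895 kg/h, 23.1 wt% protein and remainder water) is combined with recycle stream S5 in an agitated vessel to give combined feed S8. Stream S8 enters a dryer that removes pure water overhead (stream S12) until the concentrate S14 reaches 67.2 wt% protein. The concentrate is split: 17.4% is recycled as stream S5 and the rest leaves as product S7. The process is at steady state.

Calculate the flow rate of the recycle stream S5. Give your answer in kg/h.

Overall protein balance (none leaves overhead): protein in fresh feed = protein in product, i.e. 895×0.231 = (1−0.174)·S14·0.672.
S14 = 206.75/(0.672×0.826) = 372.47 kg/h.
Recycle S5 = 0.174×372.47 = 64.809 kg/h.

64.81 kg/h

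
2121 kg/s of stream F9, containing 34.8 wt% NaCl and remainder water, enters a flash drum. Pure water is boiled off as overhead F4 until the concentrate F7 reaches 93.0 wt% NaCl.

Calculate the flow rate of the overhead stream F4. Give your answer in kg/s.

1327 kg/s

NaCl is conserved: 2121×0.348 = 738.11 kg/s all reports to the concentrate.
Concentrate = 738.11/(target fraction) = 793.66 kg/s.
Overhead = 2121 − 793.66 = 1327.3 kg/s.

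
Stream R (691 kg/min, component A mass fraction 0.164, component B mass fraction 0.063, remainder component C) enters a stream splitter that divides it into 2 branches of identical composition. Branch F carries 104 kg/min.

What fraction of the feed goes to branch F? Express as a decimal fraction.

0.151

Fraction to F = 104/691 = 0.1505.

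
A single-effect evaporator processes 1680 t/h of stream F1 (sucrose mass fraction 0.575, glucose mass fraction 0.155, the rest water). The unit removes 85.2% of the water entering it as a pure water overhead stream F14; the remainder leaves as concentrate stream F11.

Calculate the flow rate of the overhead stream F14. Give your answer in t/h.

386.5 t/h

water entering = 1680×0.270 = 453.6 t/h; overhead removed = 0.852×453.6 = 386.47 t/h.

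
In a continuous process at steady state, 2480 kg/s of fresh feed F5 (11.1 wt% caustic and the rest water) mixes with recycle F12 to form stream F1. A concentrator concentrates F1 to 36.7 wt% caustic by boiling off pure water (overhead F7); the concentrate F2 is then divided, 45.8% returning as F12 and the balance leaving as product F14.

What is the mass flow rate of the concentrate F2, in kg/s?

1384 kg/s

Overall caustic balance (none leaves overhead): caustic in fresh feed = caustic in product, i.e. 2480×0.111 = (1−0.458)·F2·0.367.
F2 = 275.28/(0.367×0.542) = 1383.9 kg/s.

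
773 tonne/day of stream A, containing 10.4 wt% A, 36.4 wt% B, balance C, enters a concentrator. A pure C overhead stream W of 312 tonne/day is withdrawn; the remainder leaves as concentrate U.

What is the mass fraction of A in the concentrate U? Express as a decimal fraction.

A is not removed: 773×0.104 = 80.392 tonne/day of A enters U.
Concentrate = 773 − 312 = 461 tonne/day.
Mass fraction = 80.392/461 = 0.174.

0.174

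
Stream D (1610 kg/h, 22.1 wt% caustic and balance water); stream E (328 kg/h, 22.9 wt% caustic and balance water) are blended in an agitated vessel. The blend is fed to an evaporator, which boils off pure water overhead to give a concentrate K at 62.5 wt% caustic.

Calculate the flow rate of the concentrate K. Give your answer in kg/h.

689.5 kg/h

caustic entering = 1610×0.221 + 328×0.229 = 430.92 kg/h.
All caustic reports to K, so K = 430.92/0.625 = 689.48 kg/h.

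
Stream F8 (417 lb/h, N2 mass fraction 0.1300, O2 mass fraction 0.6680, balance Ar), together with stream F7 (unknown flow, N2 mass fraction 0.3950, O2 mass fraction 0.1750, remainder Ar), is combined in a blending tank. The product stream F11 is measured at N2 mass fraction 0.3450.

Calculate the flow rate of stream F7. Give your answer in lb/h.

1793 lb/h

Let F7 be the unknown flow. Total out = 417 + F7.
N2 balance: 54.21 + 0.395·F7 = 0.345·(417 + F7)
(0.395 − 0.345)·F7 = 0.345×417 − 54.21 = 89.655
F7 = 89.655 / 0.050 = 1793.1 lb/h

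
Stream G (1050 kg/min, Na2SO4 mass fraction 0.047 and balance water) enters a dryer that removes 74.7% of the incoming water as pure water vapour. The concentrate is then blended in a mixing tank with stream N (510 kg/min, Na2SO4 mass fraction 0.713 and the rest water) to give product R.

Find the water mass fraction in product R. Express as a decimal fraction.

0.492

Vapour removed = 0.747×0.953×1050 = 747.49 kg/min; concentrate = 302.51 kg/min.
water reaching the mixer = 253.16 (from concentrate) + 510×0.287 = 399.53 kg/min.
Product flow = 302.51 + 510 = 812.51 kg/min; water fraction = 0.492.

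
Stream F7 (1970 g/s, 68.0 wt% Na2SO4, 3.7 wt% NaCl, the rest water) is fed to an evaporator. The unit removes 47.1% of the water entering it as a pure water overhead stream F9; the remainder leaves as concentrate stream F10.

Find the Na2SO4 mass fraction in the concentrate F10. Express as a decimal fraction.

0.785

Na2SO4 is not removed: 1970×0.680 = 1339.6 g/s of Na2SO4 enters F10.
water entering = 1970×0.283 = 557.51 g/s; overhead removed = 0.471×557.51 = 262.59 g/s.
Concentrate = 1970 − 262.59 = 1707.4 g/s.
Mass fraction = 1339.6/1707.4 = 0.785.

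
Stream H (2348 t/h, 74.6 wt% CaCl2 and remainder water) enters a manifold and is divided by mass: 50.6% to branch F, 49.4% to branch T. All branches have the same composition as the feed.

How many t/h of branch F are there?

1188 t/h

Branch F flow = 0.506×2348 = 1188.1 t/h.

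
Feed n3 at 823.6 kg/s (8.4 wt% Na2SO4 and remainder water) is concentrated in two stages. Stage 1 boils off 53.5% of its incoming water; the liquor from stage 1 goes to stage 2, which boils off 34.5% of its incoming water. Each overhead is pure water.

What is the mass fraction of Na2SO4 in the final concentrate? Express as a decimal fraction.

0.231

water in feed = 823.6×0.916 = 754.42 kg/s.
After stage 1: water left = (1−0.535)×754.42 = 350.8; stream total = 419.99 kg/s.
After stage 2: water left = (1−0.345)×350.8 = 229.78; final concentrate = 298.96 kg/s.
Na2SO4 fraction = 69.182/298.96 = 0.231.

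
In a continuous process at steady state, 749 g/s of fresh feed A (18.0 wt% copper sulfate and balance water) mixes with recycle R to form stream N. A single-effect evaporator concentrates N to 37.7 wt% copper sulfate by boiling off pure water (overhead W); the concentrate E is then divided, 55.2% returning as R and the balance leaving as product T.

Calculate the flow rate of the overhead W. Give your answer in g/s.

391.4 g/s

Overall copper sulfate balance (none leaves overhead): copper sulfate in fresh feed = copper sulfate in product, i.e. 749×0.180 = (1−0.552)·E·0.377.
E = 134.82/(0.377×0.448) = 798.24 g/s.
Recycle R = 0.552×798.24 = 440.63 g/s.
Combined feed N = 749 + 440.63 = 1189.6 g/s.
Overhead W = N − E = 1189.6 − 798.24 = 391.39 g/s.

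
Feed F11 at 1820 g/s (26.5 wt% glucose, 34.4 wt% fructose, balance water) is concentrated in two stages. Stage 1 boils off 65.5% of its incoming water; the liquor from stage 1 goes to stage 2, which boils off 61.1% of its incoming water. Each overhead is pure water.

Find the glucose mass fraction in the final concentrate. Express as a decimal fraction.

water in feed = 1820×0.391 = 711.62 g/s.
After stage 1: water left = (1−0.655)×711.62 = 245.51; stream total = 1353.9 g/s.
After stage 2: water left = (1−0.611)×245.51 = 95.503; final concentrate = 1203.9 g/s.
glucose fraction = 482.3/1203.9 = 0.401.

0.401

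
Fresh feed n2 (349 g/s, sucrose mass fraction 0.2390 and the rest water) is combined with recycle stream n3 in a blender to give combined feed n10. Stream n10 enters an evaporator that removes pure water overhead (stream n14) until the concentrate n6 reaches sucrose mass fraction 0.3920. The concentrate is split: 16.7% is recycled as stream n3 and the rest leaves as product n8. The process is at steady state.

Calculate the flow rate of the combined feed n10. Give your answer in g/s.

391.7 g/s

Overall sucrose balance (none leaves overhead): sucrose in fresh feed = sucrose in product, i.e. 349×0.239 = (1−0.167)·n6·0.392.
n6 = 83.411/(0.392×0.833) = 255.44 g/s.
Recycle n3 = 0.167×255.44 = 42.659 g/s.
Combined feed n10 = 349 + 42.659 = 391.66 g/s.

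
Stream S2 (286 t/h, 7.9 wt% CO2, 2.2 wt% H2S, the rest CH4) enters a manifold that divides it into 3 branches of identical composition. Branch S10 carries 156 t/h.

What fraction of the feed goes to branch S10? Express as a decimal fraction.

Fraction to S10 = 156/286 = 0.5455.

0.545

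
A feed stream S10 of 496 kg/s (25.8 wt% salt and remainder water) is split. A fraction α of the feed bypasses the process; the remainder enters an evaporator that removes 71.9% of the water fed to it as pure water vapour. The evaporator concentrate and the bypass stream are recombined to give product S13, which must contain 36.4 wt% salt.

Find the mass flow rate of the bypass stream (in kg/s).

225.3 kg/s

All 496×0.258 = 127.97 kg/s of salt reaches S13, so S13 = 127.97/0.364 = 351.56 kg/s and vapour = 144.44 kg/s.
The evaporator receives (1−α)·496 of feed at 0.742 water and removes 0.719 of that water:
0.719×0.742×(1−α)×496 = 144.44
(1−α) = 144.44/264.62 = 0.5458;  α = 0.4542.
Bypass flow = 0.4542×496 = 225.26 kg/s.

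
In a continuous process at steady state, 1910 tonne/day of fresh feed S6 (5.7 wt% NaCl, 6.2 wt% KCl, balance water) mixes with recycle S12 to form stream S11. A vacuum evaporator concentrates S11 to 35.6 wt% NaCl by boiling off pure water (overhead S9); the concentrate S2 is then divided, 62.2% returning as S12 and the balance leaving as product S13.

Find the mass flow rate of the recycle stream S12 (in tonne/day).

Overall NaCl balance (none leaves overhead): NaCl in fresh feed = NaCl in product, i.e. 1910×0.057 = (1−0.622)·S2·0.356.
S2 = 108.87/(0.356×0.378) = 809.03 tonne/day.
Recycle S12 = 0.622×809.03 = 503.22 tonne/day.

503.2 tonne/day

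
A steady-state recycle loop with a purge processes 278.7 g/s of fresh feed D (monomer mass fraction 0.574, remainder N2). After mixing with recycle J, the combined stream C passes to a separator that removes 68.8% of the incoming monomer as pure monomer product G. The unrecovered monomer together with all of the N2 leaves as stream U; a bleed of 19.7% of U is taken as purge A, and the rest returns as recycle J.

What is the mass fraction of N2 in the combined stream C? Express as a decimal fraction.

0.738

N2 enters only via D and leaves only via the purge: 278.7×0.426 = 0.197×(N2 in U), and the separator passes all N2, so N2 in C = N2 in U = 602.67 g/s.
monomer in C: m_A = 278.7×0.574 + (1−0.197)·(1−0.688)·m_A, so m_A = 159.97/0.7495 = 213.45 g/s.
C = 213.45 + 602.67 = 816.12 g/s.
N2 fraction in C = 602.67/816.12 = 0.738.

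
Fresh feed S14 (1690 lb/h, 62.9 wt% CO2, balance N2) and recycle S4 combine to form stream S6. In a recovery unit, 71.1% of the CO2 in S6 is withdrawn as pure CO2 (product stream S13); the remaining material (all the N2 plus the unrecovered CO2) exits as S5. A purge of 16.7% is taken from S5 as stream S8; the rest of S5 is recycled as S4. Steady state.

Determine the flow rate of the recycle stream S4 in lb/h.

3464 lb/h

N2 enters only via S14 and leaves only via the purge: 1690×0.371 = 0.167×(N2 in S5), and the recovery unit passes all N2, so N2 in S6 = N2 in S5 = 3754.4 lb/h.
CO2 in S6: m_A = 1690×0.629 + (1−0.167)·(1−0.711)·m_A, so m_A = 1063/0.7593 = 1400.1 lb/h.
S5 = (1−0.711)×1400.1 + 3754.4 = 4159 lb/h.
Recycle S4 = (1−0.167)×4159 = 3464.5 lb/h.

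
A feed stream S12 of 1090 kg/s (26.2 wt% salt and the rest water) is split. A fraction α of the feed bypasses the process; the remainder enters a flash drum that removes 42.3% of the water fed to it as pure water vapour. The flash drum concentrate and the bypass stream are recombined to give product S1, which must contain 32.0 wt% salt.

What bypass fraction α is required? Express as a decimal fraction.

All 1090×0.262 = 285.58 kg/s of salt reaches S1, so S1 = 285.58/0.320 = 892.44 kg/s and vapour = 197.56 kg/s.
The evaporator receives (1−α)·1090 of feed at 0.738 water and removes 0.423 of that water:
0.423×0.738×(1−α)×1090 = 197.56
(1−α) = 197.56/340.27 = 0.5806;  α = 0.4194.

0.419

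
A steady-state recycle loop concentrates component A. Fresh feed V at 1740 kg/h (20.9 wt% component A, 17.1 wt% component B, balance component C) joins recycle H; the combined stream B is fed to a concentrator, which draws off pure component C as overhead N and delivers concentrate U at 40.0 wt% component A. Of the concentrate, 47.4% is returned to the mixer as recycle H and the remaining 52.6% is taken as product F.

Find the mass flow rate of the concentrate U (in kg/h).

1728 kg/h

Overall component A balance (none leaves overhead): component A in fresh feed = component A in product, i.e. 1740×0.209 = (1−0.474)·U·0.400.
U = 363.66/(0.400×0.526) = 1728.4 kg/h.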